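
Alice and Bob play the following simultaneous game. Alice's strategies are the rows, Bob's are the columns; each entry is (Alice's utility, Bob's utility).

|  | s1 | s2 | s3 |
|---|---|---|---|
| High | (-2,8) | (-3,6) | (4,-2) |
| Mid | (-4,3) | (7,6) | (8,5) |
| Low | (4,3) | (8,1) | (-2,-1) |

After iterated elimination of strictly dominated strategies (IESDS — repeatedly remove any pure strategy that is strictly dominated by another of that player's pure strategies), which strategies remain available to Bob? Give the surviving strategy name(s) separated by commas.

s1

For Bob, s2 strictly dominates s3 on the remaining rows (High: 6>-2, Mid: 6>5, Low: 1>-1); eliminate s3.
For Alice, Low strictly dominates High on the remaining columns (s1: 4>-2, s2: 8>-3); eliminate High.
For Alice, Low strictly dominates Mid on the remaining columns (s1: 4>-4, s2: 8>7); eliminate Mid.
Bob's strategy s2 is strictly dominated by s1 (Low: 3>1) and is removed.
Among the remaining strategies, none is strictly dominated by another pure strategy of the same player, so the elimination stops.
Surviving strategies — Alice: {Low}; Bob: {s1}.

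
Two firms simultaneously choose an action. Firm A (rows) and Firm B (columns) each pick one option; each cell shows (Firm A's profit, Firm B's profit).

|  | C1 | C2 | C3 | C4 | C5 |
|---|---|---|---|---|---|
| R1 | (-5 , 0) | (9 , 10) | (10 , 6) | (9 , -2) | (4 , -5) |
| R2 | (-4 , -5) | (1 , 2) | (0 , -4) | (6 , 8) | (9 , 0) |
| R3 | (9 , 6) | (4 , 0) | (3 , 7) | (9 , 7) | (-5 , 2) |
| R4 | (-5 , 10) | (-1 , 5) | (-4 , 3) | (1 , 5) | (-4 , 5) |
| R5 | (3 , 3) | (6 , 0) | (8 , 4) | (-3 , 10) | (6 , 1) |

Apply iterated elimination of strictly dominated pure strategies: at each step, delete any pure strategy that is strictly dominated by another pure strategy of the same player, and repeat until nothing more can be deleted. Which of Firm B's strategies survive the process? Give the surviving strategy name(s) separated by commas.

C2, C3, C4

For Firm A, R2 strictly dominates R4 on the remaining columns (C1: -4>-5, C2: 1>-1, C3: 0>-4, C4: 6>1, C5: 9>-4); eliminate R4.
Column C1 is eliminated: C3 beats it against every remaining row (R1: 6>0, R2: -4>-5, R3: 7>6, R5: 4>3).
Column C5 is eliminated: C4 beats it against every remaining row (R1: -2>-5, R2: 8>0, R3: 7>2, R5: 10>1).
Firm A's strategy R2 is strictly dominated by R1 (C2: 9>1, C3: 10>0, C4: 9>6) and is removed.
Firm A's strategy R5 is strictly dominated by R1 (C2: 9>6, C3: 10>8, C4: 9>-3) and is removed.
Among the remaining strategies, none is strictly dominated by another pure strategy of the same player, so the elimination stops.
Surviving strategies — Firm A: {R1, R3}; Firm B: {C2, C3, C4}.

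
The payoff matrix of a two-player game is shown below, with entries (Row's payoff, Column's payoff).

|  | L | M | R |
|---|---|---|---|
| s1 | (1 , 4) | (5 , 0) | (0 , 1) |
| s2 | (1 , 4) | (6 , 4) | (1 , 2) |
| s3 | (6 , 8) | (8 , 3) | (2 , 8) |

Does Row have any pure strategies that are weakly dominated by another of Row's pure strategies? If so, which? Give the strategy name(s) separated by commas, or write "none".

s1, s2

s1 is weakly dominated by s2 (L: 1=1, M: 6>5, R: 1>0).
s2 is weakly dominated by s3 (L: 6>1, M: 8>6, R: 2>1).
s3 is not dominated — it holds its own against s1 at L (6>1); s2 at L (6>1).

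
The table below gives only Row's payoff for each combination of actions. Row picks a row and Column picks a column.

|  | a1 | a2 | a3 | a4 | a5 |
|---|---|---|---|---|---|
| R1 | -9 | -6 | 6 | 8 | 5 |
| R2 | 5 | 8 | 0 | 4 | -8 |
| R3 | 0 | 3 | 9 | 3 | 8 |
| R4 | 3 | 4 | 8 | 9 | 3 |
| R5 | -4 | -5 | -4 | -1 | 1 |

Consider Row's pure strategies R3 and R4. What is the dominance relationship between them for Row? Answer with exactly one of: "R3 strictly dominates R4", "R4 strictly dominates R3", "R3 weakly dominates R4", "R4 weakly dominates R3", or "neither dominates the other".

neither dominates the other

R3's payoffs vs R4's, by Column's action — a1: 0<3, a2: 3<4, a3: 9>8, a4: 3<9, a5: 8>3.
R3 does better at a3, a5 but worse at a1, a2, a4; neither strategy dominates the other.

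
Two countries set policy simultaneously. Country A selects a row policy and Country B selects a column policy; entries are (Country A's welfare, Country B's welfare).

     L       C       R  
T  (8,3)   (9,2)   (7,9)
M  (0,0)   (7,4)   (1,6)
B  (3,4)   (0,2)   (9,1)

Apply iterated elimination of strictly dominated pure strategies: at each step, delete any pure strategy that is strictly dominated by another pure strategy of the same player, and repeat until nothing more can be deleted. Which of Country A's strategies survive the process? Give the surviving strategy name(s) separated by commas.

T, B

For Country A, T strictly dominates M on the remaining columns (L: 8>0, C: 9>7, R: 7>1); eliminate M.
For Country B, L strictly dominates C on the remaining rows (T: 3>2, B: 4>2); eliminate C.
Among the remaining strategies, none is strictly dominated by another pure strategy of the same player, so the elimination stops.
Surviving strategies — Country A: {T, B}; Country B: {L, R}.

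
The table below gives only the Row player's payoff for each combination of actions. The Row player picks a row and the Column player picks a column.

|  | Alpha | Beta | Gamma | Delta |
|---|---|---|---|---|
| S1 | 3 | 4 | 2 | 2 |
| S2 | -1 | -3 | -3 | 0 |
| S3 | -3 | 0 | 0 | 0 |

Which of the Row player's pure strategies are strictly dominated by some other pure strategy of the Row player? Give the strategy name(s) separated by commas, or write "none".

S1 is not dominated — it holds its own against S2 at Alpha (3>-1); S3 at Alpha (3>-3).
S1 strictly dominates S2 — Alpha: 3>-1, Beta: 4>-3, Gamma: 2>-3, Delta: 2>0.
S3: dominated, since S1 does at least as well everywhere (Alpha: 3>-3, Beta: 4>0, Gamma: 2>0, Delta: 2>0).

S2, S3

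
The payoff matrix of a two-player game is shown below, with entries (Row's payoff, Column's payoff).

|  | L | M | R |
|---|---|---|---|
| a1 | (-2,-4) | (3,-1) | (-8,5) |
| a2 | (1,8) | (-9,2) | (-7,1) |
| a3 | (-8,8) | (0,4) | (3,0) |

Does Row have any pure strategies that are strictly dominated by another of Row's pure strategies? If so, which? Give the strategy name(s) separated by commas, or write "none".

Nothing dominates a1: a2 at M (3>-9); a3 at L (-2>-8).
a2 is not dominated — it holds its own against a1 at L (1>-2); a3 at L (1>-8).
a3: no other strategy beats it everywhere (a1 at R (3>-8); a2 at M (0>-9)).

none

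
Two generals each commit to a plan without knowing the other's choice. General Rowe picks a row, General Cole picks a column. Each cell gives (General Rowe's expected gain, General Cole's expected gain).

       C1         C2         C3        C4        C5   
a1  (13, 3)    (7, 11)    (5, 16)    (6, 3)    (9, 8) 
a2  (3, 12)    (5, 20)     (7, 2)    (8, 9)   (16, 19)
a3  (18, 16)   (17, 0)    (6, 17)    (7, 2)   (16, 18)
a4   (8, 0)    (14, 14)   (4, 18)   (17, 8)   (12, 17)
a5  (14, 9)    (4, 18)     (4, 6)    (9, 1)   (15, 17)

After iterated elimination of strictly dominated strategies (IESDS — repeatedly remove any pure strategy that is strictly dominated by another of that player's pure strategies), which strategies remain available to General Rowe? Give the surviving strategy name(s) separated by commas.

a2, a3

For General Rowe, a3 strictly dominates a1 on the remaining columns (C1: 18>13, C2: 17>7, C3: 6>5, C4: 7>6, C5: 16>9); eliminate a1.
General Cole's strategy C1 is strictly dominated by C5 (a2: 19>12, a3: 18>16, a4: 17>0, a5: 17>9) and is removed.
For General Cole, C5 strictly dominates C4 on the remaining rows (a2: 19>9, a3: 18>2, a4: 17>8, a5: 17>1); eliminate C4.
General Rowe's strategy a4 is strictly dominated by a3 (C2: 17>14, C3: 6>4, C5: 16>12) and is removed.
Row a5 is eliminated: a2 beats it against every remaining column (C2: 5>4, C3: 7>4, C5: 16>15).
General Cole's strategy C3 is strictly dominated by C5 (a2: 19>2, a3: 18>17) and is removed.
Among the remaining strategies, none is strictly dominated by another pure strategy of the same player, so the elimination stops.
Surviving strategies — General Rowe: {a2, a3}; General Cole: {C2, C5}.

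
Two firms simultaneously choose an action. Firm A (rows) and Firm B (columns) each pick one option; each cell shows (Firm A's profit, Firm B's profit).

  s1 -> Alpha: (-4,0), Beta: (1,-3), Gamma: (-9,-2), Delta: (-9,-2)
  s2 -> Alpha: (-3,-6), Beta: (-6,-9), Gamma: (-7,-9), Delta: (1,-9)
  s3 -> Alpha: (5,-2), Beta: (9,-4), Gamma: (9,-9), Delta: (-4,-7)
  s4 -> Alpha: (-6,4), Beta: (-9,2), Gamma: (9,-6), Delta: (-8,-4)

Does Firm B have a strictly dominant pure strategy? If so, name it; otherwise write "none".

Alpha vs Beta: s1: 0>-3, s2: -6>-9, s3: -2>-4, s4: 4>2.
Alpha vs Gamma: s1: 0>-2, s2: -6>-9, s3: -2>-9, s4: 4>-6.
Alpha vs Delta: s1: 0>-2, s2: -6>-9, s3: -2>-7, s4: 4>-4.
Alpha strictly beats every other strategy against every opponent action, so it is strictly dominant.

Alpha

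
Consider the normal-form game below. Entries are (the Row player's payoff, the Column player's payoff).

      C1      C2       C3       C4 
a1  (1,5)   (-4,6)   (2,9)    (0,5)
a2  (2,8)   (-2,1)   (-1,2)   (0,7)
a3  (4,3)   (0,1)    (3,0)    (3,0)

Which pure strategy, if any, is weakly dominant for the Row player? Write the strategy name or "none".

a3 vs a1: C1: 4>1, C2: 0>-4, C3: 3>2, C4: 3>0.
a3 vs a2: C1: 4>2, C2: 0>-2, C3: 3>-1, C4: 3>0.
a3 is at least as good as every other strategy against every opponent action, so it is weakly dominant.

a3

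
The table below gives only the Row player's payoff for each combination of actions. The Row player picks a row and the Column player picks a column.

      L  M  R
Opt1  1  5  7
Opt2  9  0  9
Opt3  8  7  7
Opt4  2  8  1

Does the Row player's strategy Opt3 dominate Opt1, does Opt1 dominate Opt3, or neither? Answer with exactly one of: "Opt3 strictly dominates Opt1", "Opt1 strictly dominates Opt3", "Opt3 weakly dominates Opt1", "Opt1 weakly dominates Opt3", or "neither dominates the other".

Compare Opt3 to Opt1 across each opponent action: L: 8>1, M: 7>5, R: 7=7.
Opt3 is at least as good everywhere and strictly better somewhere (tied only at R), so Opt3 weakly but not strictly dominates Opt1.

Opt3 weakly dominates Opt1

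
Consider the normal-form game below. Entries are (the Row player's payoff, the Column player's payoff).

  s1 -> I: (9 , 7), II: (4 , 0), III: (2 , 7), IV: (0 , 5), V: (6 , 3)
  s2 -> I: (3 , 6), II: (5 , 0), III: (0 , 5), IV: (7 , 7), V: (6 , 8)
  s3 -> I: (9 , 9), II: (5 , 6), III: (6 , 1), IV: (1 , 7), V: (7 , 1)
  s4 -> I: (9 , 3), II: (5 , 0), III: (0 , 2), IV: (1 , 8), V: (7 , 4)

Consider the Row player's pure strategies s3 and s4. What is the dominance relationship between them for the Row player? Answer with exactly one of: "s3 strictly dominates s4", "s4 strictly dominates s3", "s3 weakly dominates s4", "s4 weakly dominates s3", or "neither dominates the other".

s3 weakly dominates s4

s3's payoffs vs s4's, by the Column player's action — I: 9=9, II: 5=5, III: 6>0, IV: 1=1, V: 7=7.
s3 is at least as good everywhere and strictly better somewhere (tied only at I, II, IV, V), so s3 weakly but not strictly dominates s4.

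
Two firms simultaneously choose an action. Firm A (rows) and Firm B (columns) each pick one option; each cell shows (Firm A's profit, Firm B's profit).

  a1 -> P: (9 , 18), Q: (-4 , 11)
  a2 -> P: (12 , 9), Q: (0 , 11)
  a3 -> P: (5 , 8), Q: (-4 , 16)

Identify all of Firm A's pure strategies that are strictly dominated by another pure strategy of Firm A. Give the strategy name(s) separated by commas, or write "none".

a1, a3

a1 is strictly dominated by a2 (P: 12>9, Q: 0>-4).
a2 is not dominated — it holds its own against a1 at P (12>9); a3 at P (12>5).
a3: dominated, since a2 does at least as well everywhere (P: 12>5, Q: 0>-4).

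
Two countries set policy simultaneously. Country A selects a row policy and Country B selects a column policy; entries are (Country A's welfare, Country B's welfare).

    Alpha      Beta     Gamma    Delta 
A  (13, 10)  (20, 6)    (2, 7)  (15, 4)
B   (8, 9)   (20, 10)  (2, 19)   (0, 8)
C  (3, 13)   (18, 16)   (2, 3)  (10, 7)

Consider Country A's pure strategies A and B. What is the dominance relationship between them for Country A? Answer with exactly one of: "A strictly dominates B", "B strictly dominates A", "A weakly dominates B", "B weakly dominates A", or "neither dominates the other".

Compare A to B across every action of Country B: Alpha: 13>8, Beta: 20=20, Gamma: 2=2, Delta: 15>0.
A is at least as good everywhere and strictly better somewhere (tied only at Beta, Gamma), so A weakly but not strictly dominates B.

A weakly dominates B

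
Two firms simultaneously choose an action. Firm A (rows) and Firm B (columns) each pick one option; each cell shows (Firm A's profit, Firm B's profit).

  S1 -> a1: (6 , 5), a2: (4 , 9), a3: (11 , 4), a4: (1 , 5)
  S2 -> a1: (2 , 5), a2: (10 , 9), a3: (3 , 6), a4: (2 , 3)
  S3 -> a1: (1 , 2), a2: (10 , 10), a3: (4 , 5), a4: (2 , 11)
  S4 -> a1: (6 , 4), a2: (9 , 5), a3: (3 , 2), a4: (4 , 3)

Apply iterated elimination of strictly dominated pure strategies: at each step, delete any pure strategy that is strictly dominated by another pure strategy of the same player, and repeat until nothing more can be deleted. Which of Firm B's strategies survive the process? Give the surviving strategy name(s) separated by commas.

a2, a4

Column a1 is eliminated: a2 beats it against every remaining row (S1: 9>5, S2: 9>5, S3: 10>2, S4: 5>4).
Firm B's strategy a3 is strictly dominated by a2 (S1: 9>4, S2: 9>6, S3: 10>5, S4: 5>2) and is removed.
For Firm A, S2 strictly dominates S1 on the remaining columns (a2: 10>4, a4: 2>1); eliminate S1.
Among the remaining strategies, none is strictly dominated by another pure strategy of the same player, so the elimination stops.
Surviving strategies — Firm A: {S2, S3, S4}; Firm B: {a2, a4}.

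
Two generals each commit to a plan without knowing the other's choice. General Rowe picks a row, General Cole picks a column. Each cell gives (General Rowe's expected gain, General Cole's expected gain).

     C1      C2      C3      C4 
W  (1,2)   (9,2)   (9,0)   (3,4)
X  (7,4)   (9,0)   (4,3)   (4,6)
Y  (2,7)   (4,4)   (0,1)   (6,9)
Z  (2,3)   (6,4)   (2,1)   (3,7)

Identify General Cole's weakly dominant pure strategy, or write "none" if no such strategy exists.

C4

C4 vs C1: W: 4>2, X: 6>4, Y: 9>7, Z: 7>3.
C4 vs C2: W: 4>2, X: 6>0, Y: 9>4, Z: 7>4.
C4 vs C3: W: 4>0, X: 6>3, Y: 9>1, Z: 7>1.
C4 is at least as good as every other strategy against every opponent action, so it is weakly dominant.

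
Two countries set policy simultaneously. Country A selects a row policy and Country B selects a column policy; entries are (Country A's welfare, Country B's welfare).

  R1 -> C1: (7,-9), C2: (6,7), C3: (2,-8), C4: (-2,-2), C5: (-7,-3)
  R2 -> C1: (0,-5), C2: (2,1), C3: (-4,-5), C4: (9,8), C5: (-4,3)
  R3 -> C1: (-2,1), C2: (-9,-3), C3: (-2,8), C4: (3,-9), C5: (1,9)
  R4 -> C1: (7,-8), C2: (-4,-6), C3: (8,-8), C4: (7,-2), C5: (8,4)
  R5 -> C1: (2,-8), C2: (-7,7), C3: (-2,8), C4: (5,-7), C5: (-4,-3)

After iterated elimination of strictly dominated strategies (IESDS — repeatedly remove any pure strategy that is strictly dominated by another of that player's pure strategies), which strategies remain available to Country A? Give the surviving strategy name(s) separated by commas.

R1, R2, R4

For Country A, R4 strictly dominates R3 on the remaining columns (C1: 7>-2, C2: -4>-9, C3: 8>-2, C4: 7>3, C5: 8>1); eliminate R3.
Row R5 is eliminated: R4 beats it against every remaining column (C1: 7>2, C2: -4>-7, C3: 8>-2, C4: 7>5, C5: 8>-4).
Country B's strategy C1 is strictly dominated by C2 (R1: 7>-9, R2: 1>-5, R4: -6>-8) and is removed.
For Country B, C2 strictly dominates C3 on the remaining rows (R1: 7>-8, R2: 1>-5, R4: -6>-8); eliminate C3.
Among the remaining strategies, none is strictly dominated by another pure strategy of the same player, so the elimination stops.
Surviving strategies — Country A: {R1, R2, R4}; Country B: {C2, C4, C5}.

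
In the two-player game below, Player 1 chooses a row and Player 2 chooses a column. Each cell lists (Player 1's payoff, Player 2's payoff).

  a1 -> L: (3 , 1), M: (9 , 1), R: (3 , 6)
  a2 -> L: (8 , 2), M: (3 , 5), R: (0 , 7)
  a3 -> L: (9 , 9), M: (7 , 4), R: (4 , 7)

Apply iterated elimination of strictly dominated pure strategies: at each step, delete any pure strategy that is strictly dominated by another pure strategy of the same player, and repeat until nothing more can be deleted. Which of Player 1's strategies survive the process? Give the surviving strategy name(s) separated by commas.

a3

For Player 1, a3 strictly dominates a2 on the remaining columns (L: 9>8, M: 7>3, R: 4>0); eliminate a2.
Column M is eliminated: R beats it against every remaining row (a1: 6>1, a3: 7>4).
Row a1 is eliminated: a3 beats it against every remaining column (L: 9>3, R: 4>3).
Player 2's strategy R is strictly dominated by L (a3: 9>7) and is removed.
Among the remaining strategies, none is strictly dominated by another pure strategy of the same player, so the elimination stops.
Surviving strategies — Player 1: {a3}; Player 2: {L}.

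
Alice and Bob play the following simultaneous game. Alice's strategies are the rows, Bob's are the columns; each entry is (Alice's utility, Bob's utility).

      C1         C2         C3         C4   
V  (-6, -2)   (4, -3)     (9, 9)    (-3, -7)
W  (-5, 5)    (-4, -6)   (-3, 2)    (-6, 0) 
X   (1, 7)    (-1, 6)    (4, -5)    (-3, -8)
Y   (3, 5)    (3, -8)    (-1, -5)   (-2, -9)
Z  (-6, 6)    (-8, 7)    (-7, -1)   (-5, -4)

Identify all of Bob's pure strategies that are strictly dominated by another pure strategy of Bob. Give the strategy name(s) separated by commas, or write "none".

C4

C1: no other strategy beats it everywhere (C2 at V (-2>-3); C3 at W (5>2); C4 at V (-2>-7)).
C2 is not dominated — it holds its own against C1 at Z (7>6); C3 at X (6>-5); C4 at V (-3>-7).
C3: no other strategy beats it everywhere (C1 at V (9>-2); C2 at V (9>-3); C4 at V (9>-7)).
C4 is strictly dominated by C1 (V: -2>-7, W: 5>0, X: 7>-8, Y: 5>-9, Z: 6>-4).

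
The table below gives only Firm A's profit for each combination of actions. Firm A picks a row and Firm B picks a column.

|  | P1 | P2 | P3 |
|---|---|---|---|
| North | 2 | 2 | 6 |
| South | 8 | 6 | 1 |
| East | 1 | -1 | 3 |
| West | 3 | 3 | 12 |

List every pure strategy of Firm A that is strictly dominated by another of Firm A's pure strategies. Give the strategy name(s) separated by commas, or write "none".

West strictly dominates North — P1: 3>2, P2: 3>2, P3: 12>6.
South is not dominated — it holds its own against North at P1 (8>2); East at P1 (8>1); West at P1 (8>3).
East is strictly dominated by North (P1: 2>1, P2: 2>-1, P3: 6>3).
Nothing dominates West: North at P1 (3>2); South at P3 (12>1); East at P1 (3>1).

North, East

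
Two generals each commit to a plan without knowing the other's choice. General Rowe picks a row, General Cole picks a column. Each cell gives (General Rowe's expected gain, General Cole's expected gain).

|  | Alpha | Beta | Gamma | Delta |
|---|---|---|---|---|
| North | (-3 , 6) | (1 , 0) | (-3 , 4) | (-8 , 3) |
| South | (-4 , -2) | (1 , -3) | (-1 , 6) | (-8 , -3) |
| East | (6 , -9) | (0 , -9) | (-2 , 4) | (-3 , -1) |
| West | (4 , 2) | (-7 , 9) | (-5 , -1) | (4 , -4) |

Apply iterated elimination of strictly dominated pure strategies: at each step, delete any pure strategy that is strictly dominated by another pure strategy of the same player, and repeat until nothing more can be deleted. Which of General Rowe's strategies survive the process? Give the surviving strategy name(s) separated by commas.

For General Cole, Gamma strictly dominates Delta on the remaining rows (North: 4>3, South: 6>-3, East: 4>-1, West: -1>-4); eliminate Delta.
For General Rowe, East strictly dominates West on the remaining columns (Alpha: 6>4, Beta: 0>-7, Gamma: -2>-5); eliminate West.
General Cole's strategy Beta is strictly dominated by Gamma (North: 4>0, South: 6>-3, East: 4>-9) and is removed.
For General Rowe, East strictly dominates North on the remaining columns (Alpha: 6>-3, Gamma: -2>-3); eliminate North.
Column Alpha is eliminated: Gamma beats it against every remaining row (South: 6>-2, East: 4>-9).
Row East is eliminated: South beats it against every remaining column (Gamma: -1>-2).
Among the remaining strategies, none is strictly dominated by another pure strategy of the same player, so the elimination stops.
Surviving strategies — General Rowe: {South}; General Cole: {Gamma}.

South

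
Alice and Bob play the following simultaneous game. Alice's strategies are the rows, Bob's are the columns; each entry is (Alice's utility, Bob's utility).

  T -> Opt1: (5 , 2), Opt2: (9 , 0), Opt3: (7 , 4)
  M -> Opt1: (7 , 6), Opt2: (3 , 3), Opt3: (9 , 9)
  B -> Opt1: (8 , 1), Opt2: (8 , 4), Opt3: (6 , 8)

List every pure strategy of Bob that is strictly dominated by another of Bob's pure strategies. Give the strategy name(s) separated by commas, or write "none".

Opt1: dominated, since Opt3 does at least as well everywhere (T: 4>2, M: 9>6, B: 8>1).
Opt2: dominated, since Opt3 does at least as well everywhere (T: 4>0, M: 9>3, B: 8>4).
Nothing dominates Opt3: Opt1 at T (4>2); Opt2 at T (4>0).

Opt1, Opt2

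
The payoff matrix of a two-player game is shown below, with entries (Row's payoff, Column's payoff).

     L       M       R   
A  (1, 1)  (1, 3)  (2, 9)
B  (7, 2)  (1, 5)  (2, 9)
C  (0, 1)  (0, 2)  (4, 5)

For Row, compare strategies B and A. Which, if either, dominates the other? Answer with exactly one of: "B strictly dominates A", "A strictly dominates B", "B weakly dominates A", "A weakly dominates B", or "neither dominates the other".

B's payoffs vs A's, by Column's action — L: 7>1, M: 1=1, R: 2=2.
B is at least as good everywhere and strictly better somewhere (tied only at M, R), so B weakly but not strictly dominates A.

B weakly dominates A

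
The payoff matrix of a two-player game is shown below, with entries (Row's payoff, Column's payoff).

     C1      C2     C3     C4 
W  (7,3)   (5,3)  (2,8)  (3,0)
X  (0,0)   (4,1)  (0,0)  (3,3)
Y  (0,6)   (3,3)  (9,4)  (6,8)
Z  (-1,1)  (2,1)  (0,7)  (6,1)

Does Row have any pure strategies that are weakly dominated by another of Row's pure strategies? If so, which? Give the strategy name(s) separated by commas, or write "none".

Nothing dominates W: X at C1 (7>0); Y at C1 (7>0); Z at C1 (7>-1).
X: dominated, since W does at least as well everywhere (C1: 7>0, C2: 5>4, C3: 2>0, C4: 3=3).
Nothing dominates Y: W at C3 (9>2); X at C3 (9>0); Z at C1 (0>-1).
Y weakly dominates Z — C1: 0>-1, C2: 3>2, C3: 9>0, C4: 6=6.

X, Z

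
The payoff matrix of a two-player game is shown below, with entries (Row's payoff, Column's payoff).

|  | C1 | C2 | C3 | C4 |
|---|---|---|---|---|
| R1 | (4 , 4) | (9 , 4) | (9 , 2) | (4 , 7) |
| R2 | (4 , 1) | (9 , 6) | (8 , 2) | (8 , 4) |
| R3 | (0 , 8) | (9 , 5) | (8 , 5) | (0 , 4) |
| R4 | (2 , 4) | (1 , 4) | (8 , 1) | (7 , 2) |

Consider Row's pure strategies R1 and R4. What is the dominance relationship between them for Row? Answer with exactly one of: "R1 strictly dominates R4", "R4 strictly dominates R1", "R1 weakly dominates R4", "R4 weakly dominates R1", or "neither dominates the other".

R1's payoffs vs R4's, by Column's action — C1: 4>2, C2: 9>1, C3: 9>8, C4: 4<7.
R1 does better at C1, C2, C3 but worse at C4; neither strategy dominates the other.

neither dominates the other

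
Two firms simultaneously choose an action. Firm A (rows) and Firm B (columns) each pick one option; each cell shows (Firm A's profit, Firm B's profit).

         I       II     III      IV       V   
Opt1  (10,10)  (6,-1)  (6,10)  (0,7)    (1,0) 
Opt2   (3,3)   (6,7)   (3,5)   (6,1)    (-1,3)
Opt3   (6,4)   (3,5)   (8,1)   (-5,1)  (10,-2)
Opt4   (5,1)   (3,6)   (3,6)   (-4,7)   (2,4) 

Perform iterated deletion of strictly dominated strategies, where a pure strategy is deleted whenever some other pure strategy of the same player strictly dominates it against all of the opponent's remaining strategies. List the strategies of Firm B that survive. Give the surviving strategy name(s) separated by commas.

I, II, III

Column V is eliminated: III beats it against every remaining row (Opt1: 10>0, Opt2: 5>3, Opt3: 1>-2, Opt4: 6>4).
Row Opt4 is eliminated: Opt1 beats it against every remaining column (I: 10>5, II: 6>3, III: 6>3, IV: 0>-4).
Firm B's strategy IV is strictly dominated by I (Opt1: 10>7, Opt2: 3>1, Opt3: 4>1) and is removed.
Among the remaining strategies, none is strictly dominated by another pure strategy of the same player, so the elimination stops.
Surviving strategies — Firm A: {Opt1, Opt2, Opt3}; Firm B: {I, II, III}.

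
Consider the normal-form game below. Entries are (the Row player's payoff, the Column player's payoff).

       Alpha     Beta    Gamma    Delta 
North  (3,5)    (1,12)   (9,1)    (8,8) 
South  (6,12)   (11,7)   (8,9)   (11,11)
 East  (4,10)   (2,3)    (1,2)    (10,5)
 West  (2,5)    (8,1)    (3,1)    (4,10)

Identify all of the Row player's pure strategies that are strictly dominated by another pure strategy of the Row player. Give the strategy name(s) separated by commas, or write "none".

East, West

North is not dominated — it holds its own against South at Gamma (9>8); East at Gamma (9>1); West at Alpha (3>2).
South is not dominated — it holds its own against North at Alpha (6>3); East at Alpha (6>4); West at Alpha (6>2).
East: dominated, since South does at least as well everywhere (Alpha: 6>4, Beta: 11>2, Gamma: 8>1, Delta: 11>10).
South strictly dominates West — Alpha: 6>2, Beta: 11>8, Gamma: 8>3, Delta: 11>4.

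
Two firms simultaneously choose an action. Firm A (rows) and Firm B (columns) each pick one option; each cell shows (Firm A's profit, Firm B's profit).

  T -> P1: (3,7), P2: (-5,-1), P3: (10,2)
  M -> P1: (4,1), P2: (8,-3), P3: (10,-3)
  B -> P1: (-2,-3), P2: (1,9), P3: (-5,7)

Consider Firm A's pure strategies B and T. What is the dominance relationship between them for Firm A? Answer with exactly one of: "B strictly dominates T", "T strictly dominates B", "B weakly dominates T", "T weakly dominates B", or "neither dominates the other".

neither dominates the other

Compare B to T across every action of Firm B: P1: -2<3, P2: 1>-5, P3: -5<10.
B does better at P2 but worse at P1, P3; neither strategy dominates the other.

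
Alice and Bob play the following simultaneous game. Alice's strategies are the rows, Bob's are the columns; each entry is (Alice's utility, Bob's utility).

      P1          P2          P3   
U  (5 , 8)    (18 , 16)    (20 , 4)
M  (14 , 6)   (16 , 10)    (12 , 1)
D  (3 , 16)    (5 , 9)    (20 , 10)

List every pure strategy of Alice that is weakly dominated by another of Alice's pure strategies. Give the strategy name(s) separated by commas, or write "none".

D

U: no other strategy beats it everywhere (M at P2 (18>16); D at P1 (5>3)).
M is not dominated — it holds its own against U at P1 (14>5); D at P1 (14>3).
D: dominated, since U does at least as well everywhere (P1: 5>3, P2: 18>5, P3: 20=20).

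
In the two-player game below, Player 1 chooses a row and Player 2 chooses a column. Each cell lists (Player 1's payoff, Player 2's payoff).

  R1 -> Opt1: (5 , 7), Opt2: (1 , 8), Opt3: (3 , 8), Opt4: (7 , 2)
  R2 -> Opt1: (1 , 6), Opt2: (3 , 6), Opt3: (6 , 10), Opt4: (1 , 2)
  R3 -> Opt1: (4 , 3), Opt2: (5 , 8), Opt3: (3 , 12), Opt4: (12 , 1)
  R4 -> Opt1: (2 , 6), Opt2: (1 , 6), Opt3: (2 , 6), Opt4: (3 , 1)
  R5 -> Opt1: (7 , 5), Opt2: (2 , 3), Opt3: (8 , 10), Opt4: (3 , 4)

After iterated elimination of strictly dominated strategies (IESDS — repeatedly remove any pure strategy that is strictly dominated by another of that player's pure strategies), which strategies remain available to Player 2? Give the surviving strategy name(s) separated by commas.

Opt3

Row R4 is eliminated: R3 beats it against every remaining column (Opt1: 4>2, Opt2: 5>1, Opt3: 3>2, Opt4: 12>3).
For Player 2, Opt3 strictly dominates Opt1 on the remaining rows (R1: 8>7, R2: 10>6, R3: 12>3, R5: 10>5); eliminate Opt1.
For Player 2, Opt3 strictly dominates Opt4 on the remaining rows (R1: 8>2, R2: 10>2, R3: 12>1, R5: 10>4); eliminate Opt4.
Row R1 is eliminated: R2 beats it against every remaining column (Opt2: 3>1, Opt3: 6>3).
Player 2's strategy Opt2 is strictly dominated by Opt3 (R2: 10>6, R3: 12>8, R5: 10>3) and is removed.
Row R2 is eliminated: R5 beats it against every remaining column (Opt3: 8>6).
Player 1's strategy R3 is strictly dominated by R5 (Opt3: 8>3) and is removed.
Among the remaining strategies, none is strictly dominated by another pure strategy of the same player, so the elimination stops.
Surviving strategies — Player 1: {R5}; Player 2: {Opt3}.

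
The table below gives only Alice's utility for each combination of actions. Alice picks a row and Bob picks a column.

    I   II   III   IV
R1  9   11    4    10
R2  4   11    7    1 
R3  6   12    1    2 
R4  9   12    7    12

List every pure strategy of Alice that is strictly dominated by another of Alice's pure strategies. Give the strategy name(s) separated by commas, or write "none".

R1: no other strategy beats it everywhere (R2 at I (9>4); R3 at I (9>6); R4 at I (9=9)).
R2 is not dominated — it holds its own against R1 at II (11=11); R3 at III (7>1); R4 at III (7=7).
R3: no other strategy beats it everywhere (R1 at II (12>11); R2 at I (6>4); R4 at II (12=12)).
R4 is not dominated — it holds its own against R1 at I (9=9); R2 at I (9>4); R3 at I (9>6).

none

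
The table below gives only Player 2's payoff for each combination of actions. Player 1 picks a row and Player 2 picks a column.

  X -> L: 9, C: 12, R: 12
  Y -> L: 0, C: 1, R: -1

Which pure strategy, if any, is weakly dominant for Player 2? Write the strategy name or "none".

C vs L: X: 12>9, Y: 1>0.
C vs R: X: 12=12, Y: 1>-1.
C is at least as good as every other strategy against every opponent action, so it is weakly dominant.

C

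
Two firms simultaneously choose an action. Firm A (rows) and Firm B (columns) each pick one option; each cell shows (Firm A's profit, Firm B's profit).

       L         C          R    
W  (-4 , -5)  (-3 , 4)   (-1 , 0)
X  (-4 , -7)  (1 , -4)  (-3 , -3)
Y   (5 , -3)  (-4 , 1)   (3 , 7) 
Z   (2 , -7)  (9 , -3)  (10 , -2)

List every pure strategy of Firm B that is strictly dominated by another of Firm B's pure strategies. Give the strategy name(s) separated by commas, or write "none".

C strictly dominates L — W: 4>-5, X: -4>-7, Y: 1>-3, Z: -3>-7.
C: no other strategy beats it everywhere (L at W (4>-5); R at W (4>0)).
R: no other strategy beats it everywhere (L at W (0>-5); C at X (-3>-4)).

L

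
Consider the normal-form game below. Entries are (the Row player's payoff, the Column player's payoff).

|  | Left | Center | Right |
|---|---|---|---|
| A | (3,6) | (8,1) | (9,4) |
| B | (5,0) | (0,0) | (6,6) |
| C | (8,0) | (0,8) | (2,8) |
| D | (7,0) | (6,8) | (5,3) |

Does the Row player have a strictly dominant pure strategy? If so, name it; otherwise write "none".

A fails to dominate B at Left (3<5).
B fails to dominate A at Center (0<8).
C fails to dominate A at Center (0<8).
D fails to dominate A at Center (6<8).
No single strategy dominates all the others.

none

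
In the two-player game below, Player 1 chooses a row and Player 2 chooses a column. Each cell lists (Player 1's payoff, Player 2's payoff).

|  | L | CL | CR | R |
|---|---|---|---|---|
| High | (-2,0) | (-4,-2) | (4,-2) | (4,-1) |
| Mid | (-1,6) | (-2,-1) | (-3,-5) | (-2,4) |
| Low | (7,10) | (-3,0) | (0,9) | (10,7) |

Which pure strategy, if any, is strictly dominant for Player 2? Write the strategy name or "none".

L

L vs CL: High: 0>-2, Mid: 6>-1, Low: 10>0.
L vs CR: High: 0>-2, Mid: 6>-5, Low: 10>9.
L vs R: High: 0>-1, Mid: 6>4, Low: 10>7.
L strictly beats every other strategy against every opponent action, so it is strictly dominant.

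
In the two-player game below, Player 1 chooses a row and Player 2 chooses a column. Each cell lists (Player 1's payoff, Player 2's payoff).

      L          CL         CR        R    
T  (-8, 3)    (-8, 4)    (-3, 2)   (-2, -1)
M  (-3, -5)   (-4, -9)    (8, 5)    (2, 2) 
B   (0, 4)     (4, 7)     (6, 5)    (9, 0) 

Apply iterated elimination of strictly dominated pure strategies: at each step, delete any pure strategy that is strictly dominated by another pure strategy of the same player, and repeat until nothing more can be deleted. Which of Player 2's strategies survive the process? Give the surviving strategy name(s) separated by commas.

For Player 1, M strictly dominates T on the remaining columns (L: -3>-8, CL: -4>-8, CR: 8>-3, R: 2>-2); eliminate T.
Column L is eliminated: CR beats it against every remaining row (M: 5>-5, B: 5>4).
Player 2's strategy R is strictly dominated by CR (M: 5>2, B: 5>0) and is removed.
Among the remaining strategies, none is strictly dominated by another pure strategy of the same player, so the elimination stops.
Surviving strategies — Player 1: {M, B}; Player 2: {CL, CR}.

CL, CR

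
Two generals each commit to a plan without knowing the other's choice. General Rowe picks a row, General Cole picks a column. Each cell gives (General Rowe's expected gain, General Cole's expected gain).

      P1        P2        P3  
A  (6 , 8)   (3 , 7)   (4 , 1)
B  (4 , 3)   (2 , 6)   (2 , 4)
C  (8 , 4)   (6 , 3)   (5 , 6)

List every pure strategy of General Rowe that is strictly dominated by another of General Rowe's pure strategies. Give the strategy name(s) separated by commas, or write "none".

A, B

A: dominated, since C does at least as well everywhere (P1: 8>6, P2: 6>3, P3: 5>4).
B is strictly dominated by A (P1: 6>4, P2: 3>2, P3: 4>2).
Nothing dominates C: A at P1 (8>6); B at P1 (8>4).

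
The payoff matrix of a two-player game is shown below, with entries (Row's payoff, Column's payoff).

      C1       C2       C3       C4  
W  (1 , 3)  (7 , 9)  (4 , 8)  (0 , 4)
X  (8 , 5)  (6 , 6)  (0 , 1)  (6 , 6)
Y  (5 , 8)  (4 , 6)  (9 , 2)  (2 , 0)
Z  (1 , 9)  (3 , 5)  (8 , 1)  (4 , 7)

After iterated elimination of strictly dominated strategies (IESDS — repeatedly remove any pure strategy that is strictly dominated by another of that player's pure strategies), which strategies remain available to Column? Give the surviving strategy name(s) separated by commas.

C2, C4

Column's strategy C3 is strictly dominated by C2 (W: 9>8, X: 6>1, Y: 6>2, Z: 5>1) and is removed.
For Row, X strictly dominates Y on the remaining columns (C1: 8>5, C2: 6>4, C4: 6>2); eliminate Y.
For Row, X strictly dominates Z on the remaining columns (C1: 8>1, C2: 6>3, C4: 6>4); eliminate Z.
Column's strategy C1 is strictly dominated by C2 (W: 9>3, X: 6>5) and is removed.
Among the remaining strategies, none is strictly dominated by another pure strategy of the same player, so the elimination stops.
Surviving strategies — Row: {W, X}; Column: {C2, C4}.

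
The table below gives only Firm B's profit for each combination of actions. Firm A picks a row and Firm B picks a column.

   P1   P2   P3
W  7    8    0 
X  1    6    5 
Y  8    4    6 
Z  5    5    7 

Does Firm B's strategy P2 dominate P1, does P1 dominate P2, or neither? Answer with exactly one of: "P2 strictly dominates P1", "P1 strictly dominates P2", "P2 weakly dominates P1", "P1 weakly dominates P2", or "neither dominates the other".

neither dominates the other

P2's payoffs vs P1's, by Firm A's action — W: 8>7, X: 6>1, Y: 4<8, Z: 5=5.
P2 does better at W, X but worse at Y; neither strategy dominates the other.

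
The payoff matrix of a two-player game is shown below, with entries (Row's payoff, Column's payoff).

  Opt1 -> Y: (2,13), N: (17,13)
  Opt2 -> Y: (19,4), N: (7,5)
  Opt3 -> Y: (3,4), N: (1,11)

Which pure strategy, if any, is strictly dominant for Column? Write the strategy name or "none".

none

Y fails to dominate N at Opt1 (13=13).
N fails to dominate Y at Opt1 (13=13).
No single strategy dominates all the others.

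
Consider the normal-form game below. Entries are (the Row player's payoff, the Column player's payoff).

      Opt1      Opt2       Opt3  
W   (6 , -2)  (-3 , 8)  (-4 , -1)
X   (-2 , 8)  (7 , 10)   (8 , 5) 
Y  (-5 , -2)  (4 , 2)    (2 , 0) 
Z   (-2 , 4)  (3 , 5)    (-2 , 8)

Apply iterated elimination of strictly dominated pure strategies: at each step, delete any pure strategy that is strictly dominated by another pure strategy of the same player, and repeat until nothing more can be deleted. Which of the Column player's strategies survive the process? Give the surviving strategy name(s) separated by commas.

Opt2

For the Row player, X strictly dominates Y on the remaining columns (Opt1: -2>-5, Opt2: 7>4, Opt3: 8>2); eliminate Y.
Column Opt1 is eliminated: Opt2 beats it against every remaining row (W: 8>-2, X: 10>8, Z: 5>4).
The Row player's strategy W is strictly dominated by X (Opt2: 7>-3, Opt3: 8>-4) and is removed.
For the Row player, X strictly dominates Z on the remaining columns (Opt2: 7>3, Opt3: 8>-2); eliminate Z.
Column Opt3 is eliminated: Opt2 beats it against every remaining row (X: 10>5).
Among the remaining strategies, none is strictly dominated by another pure strategy of the same player, so the elimination stops.
Surviving strategies — the Row player: {X}; the Column player: {Opt2}.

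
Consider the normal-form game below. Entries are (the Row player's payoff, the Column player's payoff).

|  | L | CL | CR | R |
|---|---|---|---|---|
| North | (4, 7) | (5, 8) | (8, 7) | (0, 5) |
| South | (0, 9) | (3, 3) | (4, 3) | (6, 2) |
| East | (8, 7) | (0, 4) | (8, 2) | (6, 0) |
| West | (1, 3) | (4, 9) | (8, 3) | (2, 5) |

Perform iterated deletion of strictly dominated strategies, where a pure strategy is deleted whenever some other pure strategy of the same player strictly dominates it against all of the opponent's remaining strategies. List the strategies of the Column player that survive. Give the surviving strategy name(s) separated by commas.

L, CL

For the Column player, CL strictly dominates R on the remaining rows (North: 8>5, South: 3>2, East: 4>0, West: 9>5); eliminate R.
The Row player's strategy South is strictly dominated by North (L: 4>0, CL: 5>3, CR: 8>4) and is removed.
The Column player's strategy CR is strictly dominated by CL (North: 8>7, East: 4>2, West: 9>3) and is removed.
For the Row player, North strictly dominates West on the remaining columns (L: 4>1, CL: 5>4); eliminate West.
Among the remaining strategies, none is strictly dominated by another pure strategy of the same player, so the elimination stops.
Surviving strategies — the Row player: {North, East}; the Column player: {L, CL}.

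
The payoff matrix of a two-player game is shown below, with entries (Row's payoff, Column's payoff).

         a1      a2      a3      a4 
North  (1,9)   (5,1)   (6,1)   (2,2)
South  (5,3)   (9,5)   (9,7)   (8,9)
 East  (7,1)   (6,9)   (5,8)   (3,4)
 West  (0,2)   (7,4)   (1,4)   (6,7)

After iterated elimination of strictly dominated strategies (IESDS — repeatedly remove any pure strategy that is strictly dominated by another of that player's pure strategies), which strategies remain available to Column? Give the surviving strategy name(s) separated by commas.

a4

Row's strategy North is strictly dominated by South (a1: 5>1, a2: 9>5, a3: 9>6, a4: 8>2) and is removed.
Row's strategy West is strictly dominated by South (a1: 5>0, a2: 9>7, a3: 9>1, a4: 8>6) and is removed.
Column a1 is eliminated: a2 beats it against every remaining row (South: 5>3, East: 9>1).
For Row, South strictly dominates East on the remaining columns (a2: 9>6, a3: 9>5, a4: 8>3); eliminate East.
Column a2 is eliminated: a3 beats it against every remaining row (South: 7>5).
For Column, a4 strictly dominates a3 on the remaining rows (South: 9>7); eliminate a3.
Among the remaining strategies, none is strictly dominated by another pure strategy of the same player, so the elimination stops.
Surviving strategies — Row: {South}; Column: {a4}.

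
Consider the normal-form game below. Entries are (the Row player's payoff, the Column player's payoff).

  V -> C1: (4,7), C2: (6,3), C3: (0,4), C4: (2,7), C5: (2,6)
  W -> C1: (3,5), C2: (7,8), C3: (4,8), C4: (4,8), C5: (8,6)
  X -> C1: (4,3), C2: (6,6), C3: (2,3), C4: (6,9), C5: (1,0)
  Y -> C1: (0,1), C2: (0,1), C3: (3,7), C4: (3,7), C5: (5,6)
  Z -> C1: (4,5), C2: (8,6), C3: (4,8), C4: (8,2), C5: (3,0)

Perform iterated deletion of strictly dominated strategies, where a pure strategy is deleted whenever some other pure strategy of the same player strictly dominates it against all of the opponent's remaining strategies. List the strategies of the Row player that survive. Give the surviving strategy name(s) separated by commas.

V, W, X, Z

The Row player's strategy Y is strictly dominated by W (C1: 3>0, C2: 7>0, C3: 4>3, C4: 4>3, C5: 8>5) and is removed.
For the Column player, C4 strictly dominates C5 on the remaining rows (V: 7>6, W: 8>6, X: 9>0, Z: 2>0); eliminate C5.
Among the remaining strategies, none is strictly dominated by another pure strategy of the same player, so the elimination stops.
Surviving strategies — the Row player: {V, W, X, Z}; the Column player: {C1, C2, C3, C4}.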